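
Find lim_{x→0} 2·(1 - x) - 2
Direct substitution at x = 0 gives 0.

Final answer: 0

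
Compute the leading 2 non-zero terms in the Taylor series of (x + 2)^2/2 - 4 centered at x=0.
2·x - 2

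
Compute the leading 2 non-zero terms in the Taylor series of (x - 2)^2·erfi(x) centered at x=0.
-8·x^2/√(π) + 8·x/√(π)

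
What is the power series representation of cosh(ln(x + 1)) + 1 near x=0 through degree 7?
-x^7/2 + x^6/2 - x^5/2 + x^4/2 - x^3/2 + x^2/2 + 2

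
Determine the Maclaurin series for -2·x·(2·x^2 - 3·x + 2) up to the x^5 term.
-4·x^3 + 6·x^2 - 4·x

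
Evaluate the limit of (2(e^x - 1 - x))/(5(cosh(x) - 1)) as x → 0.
Both numerator and denominator → 0 as x → 0; this is a 0/0 indeterminate form.
Expand each to leading order near x = 0: numerator ~ x^2, denominator ~ 5·x^2/2.
The limit of the ratio is 2/5.

Final answer: 2/5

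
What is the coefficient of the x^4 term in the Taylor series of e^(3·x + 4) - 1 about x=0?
Expand to order 4: e^(3·x + 4) - 1 = 27·x^4·e^(4)/8 + 9·x^3·e^(4)/2 + 9·x^2·e^(4)/2 + 3·x·e^(4) - 1 + e^(4) + O(x^5).
The coefficient of x^4 is 27·e^(4)/8.

Final answer: 27·e^(4)/8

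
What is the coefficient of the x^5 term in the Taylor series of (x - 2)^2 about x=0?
Expand to order 5: (x - 2)^2 = x^2 - 4·x + 4 + O(x^6).
The coefficient of x^5 is 0.

Final answer: 0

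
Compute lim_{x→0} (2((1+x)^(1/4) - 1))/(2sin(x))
Both numerator and denominator → 0 as x → 0; this is a 0/0 indeterminate form.
Expand each to leading order near x = 0: numerator ~ x/2, denominator ~ 2·x.
The limit of the ratio is 1/4.

Final answer: 1/4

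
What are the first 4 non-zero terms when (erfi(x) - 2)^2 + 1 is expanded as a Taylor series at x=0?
-8·x^3/(3·√(π)) + 4·x^2/π - 8·x/√(π) + 5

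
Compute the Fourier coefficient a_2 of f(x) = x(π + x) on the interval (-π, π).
a_2 = (1/π) ∫_{-π}^{π} f(x)·cos(2x) dx.
Evaluate the integral (use parity and integration by parts as needed): a_2 = 1.

Final answer: 1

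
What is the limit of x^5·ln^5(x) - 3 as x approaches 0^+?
The product is a 0·∞ indeterminate form at x → 0⁺.
Rewrite the product as ln^5(x) / x^(-5) and apply L'Hôpital, or use the standard hierarchy x^(-5) ≫ |ln x|^5 as x → 0⁺.
The indeterminate product → 0, so the limit = -3.

Final answer: -3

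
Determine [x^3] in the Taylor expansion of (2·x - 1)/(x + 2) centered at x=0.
Expand to order 3: (2·x - 1)/(x + 2) = 5·x^3/16 - 5·x^2/8 + 5·x/4 - 1/2 + O(x^4).
The coefficient of x^3 is 5/16.

Final answer: 5/16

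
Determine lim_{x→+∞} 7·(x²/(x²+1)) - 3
Evaluate the dominant behaviour as x → +∞; each term tends to a finite value or vanishes.
Limit = 4.

Final answer: 4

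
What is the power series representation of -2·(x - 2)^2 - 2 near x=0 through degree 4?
-2·x^2 + 8·x - 10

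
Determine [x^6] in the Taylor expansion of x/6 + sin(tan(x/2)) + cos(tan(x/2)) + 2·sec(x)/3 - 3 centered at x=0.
Expand to order 6: x/6 + sin(tan(x/2)) + cos(tan(x/2)) + 2·sec(x)/3 - 3 = 7517·x^6/138240 - x^5/1280 + 139·x^4/1152 + x^3/48 + 5·x^2/24 + 2·x/3 - 4/3 + O(x^7).
The coefficient of x^6 is 7517/138240.

Final answer: 7517/138240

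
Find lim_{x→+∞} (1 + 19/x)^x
As x → +∞: this is the defining limit (1 + 19/x)^x → e^19.
Limit = e^(19).

Final answer: e^(19)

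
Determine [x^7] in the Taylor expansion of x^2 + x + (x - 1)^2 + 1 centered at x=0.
Expand to order 7: x^2 + x + (x - 1)^2 + 1 = 2·x^2 - x + 2 + O(x^8).
The coefficient of x^7 is 0.

Final answer: 0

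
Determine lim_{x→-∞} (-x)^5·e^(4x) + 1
The product is a 0·∞ indeterminate form at x → -∞.
Rewrite the product as (-x)^5 / e^(-4x) (an ∞/∞ form) and apply L'Hôpital, or use the standard hierarchy e^(4|x|) ≫ |(-x)^5| as x → -∞.
The indeterminate product → 0, so the limit = 1.

Final answer: 1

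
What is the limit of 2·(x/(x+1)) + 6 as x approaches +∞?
Evaluate the dominant behaviour as x → +∞; each term tends to a finite value or vanishes.
Limit = 8.

Final answer: 8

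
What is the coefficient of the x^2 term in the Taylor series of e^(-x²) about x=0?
Expand to order 2: e^(-x²) = 1 - x^2 + O(x^3).
The coefficient of x^2 is -1.

Final answer: -1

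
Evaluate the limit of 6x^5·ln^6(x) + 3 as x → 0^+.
The product is a 0·∞ indeterminate form at x → 0⁺.
Rewrite the product as 6·ln^6(x) / x^(-5) and apply L'Hôpital, or use the standard hierarchy x^(-5) ≫ |ln x|^6 as x → 0⁺.
The indeterminate product → 0, so the limit = 3.

Final answer: 3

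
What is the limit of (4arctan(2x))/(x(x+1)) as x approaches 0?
Both numerator and denominator → 0 as x → 0; this is a 0/0 indeterminate form.
Expand each to leading order near x = 0: numerator ~ 8·x, denominator ~ x.
The limit of the ratio is 8.

Final answer: 8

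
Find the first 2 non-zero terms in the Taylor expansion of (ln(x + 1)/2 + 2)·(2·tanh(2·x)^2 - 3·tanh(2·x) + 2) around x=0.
4 - 11·x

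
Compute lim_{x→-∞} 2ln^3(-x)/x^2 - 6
The quotient is an ∞/∞ indeterminate form as x → -∞.
Compare growth rates of the dominant terms (exponentials ≫ polynomials ≫ logarithms), or apply L'Hôpital's rule; the quotient → 0.
Adding the constant: 0 - 6 = -6. Limit = -6.

Final answer: -6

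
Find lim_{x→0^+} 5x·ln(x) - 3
The product is a 0·∞ indeterminate form at x → 0⁺.
Rewrite the product as 5·ln(x) / x^(-1) and apply L'Hôpital, or use the standard hierarchy x^(-1) ≫ |ln x| as x → 0⁺.
The indeterminate product → 0, so the limit = -3.

Final answer: -3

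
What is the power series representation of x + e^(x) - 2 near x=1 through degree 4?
-1 + e + (1 + e)·(x - 1) + e·(x - 1)^2/2 + e·(x - 1)^3/6 + e·(x - 1)^4/24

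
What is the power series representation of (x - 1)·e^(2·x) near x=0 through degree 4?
2·x^4/3 + 2·x^3/3 - x - 1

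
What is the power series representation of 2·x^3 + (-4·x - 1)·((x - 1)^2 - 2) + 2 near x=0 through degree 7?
-2·x^3 + 7·x^2 + 6·x + 3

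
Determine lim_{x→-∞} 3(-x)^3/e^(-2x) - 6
The quotient is an ∞/∞ indeterminate form as x → -∞.
Compare growth rates of the dominant terms (exponentials ≫ polynomials ≫ logarithms), or apply L'Hôpital's rule; the quotient → 0.
Adding the constant: 0 - 6 = -6. Limit = -6.

Final answer: -6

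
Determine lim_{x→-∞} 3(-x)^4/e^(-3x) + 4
The quotient is an ∞/∞ indeterminate form as x → -∞.
Compare growth rates of the dominant terms (exponentials ≫ polynomials ≫ logarithms), or apply L'Hôpital's rule; the quotient → 0.
Adding the constant: 0 + 4 = 4. Limit = 4.

Final answer: 4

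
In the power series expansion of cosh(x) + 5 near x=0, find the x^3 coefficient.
Expand to order 3: cosh(x) + 5 = x^2/2 + 6 + O(x^4).
The coefficient of x^3 is 0.

Final answer: 0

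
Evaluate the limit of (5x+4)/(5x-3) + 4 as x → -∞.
Evaluate the dominant behaviour as x → -∞; each term tends to a finite value or vanishes.
Limit = 5.

Final answer: 5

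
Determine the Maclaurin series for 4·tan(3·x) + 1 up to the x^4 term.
36·x^3 + 12·x + 1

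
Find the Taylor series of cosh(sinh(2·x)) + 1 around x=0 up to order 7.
148·x^6/45 + 10·x^4/3 + 2·x^2 + 2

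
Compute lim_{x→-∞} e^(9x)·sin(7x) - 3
Evaluate the dominant behaviour as x → -∞; each term tends to a finite value or vanishes.
Limit = -3.

Final answer: -3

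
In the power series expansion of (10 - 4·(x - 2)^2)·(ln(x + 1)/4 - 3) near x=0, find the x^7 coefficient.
Expand to order 7: (10 - 4·(x - 2)^2)·(ln(x + 1)/4 - 3) = -227·x^7/210 + 13·x^6/10 - 49·x^5/30 + 53·x^4/24 - 7·x^3/2 + 67·x^2/4 - 99·x/2 + 18 + O(x^8).
The coefficient of x^7 is -227/210.

Final answer: -227/210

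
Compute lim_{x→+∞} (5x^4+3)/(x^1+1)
This is an ∞/∞ indeterminate form as x → +∞.
Divide numerator and denominator by x^4 and let the lower-order terms vanish; the numerator's degree 4 exceeds the denominator's degree 1, so the quotient diverges.
Limit = ∞.

Final answer: ∞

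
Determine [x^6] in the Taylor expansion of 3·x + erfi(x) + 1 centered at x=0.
Expand to order 6: 3·x + erfi(x) + 1 = x^5/(5·√(π)) + 2·x^3/(3·√(π)) + x·(2/√(π) + 3) + 1 + O(x^7).
The coefficient of x^6 is 0.

Final answer: 0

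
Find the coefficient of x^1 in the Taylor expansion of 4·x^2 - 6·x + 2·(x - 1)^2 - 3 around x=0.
Expand to order 1: 4·x^2 - 6·x + 2·(x - 1)^2 - 3 = -10·x - 1 + O(x^2).
The coefficient of x^1 is -10.

Final answer: -10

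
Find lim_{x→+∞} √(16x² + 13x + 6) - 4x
As x → +∞: multiply by the conjugate to get (13x+6)/(√(16x²+13x+6)+4x); the denominator ~ 8x, so the limit is 13/8.
Limit = 13/8.

Final answer: 13/8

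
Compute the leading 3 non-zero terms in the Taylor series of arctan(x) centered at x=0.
x^5/5 - x^3/3 + x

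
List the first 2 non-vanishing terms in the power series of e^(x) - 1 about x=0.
x^2/2 + x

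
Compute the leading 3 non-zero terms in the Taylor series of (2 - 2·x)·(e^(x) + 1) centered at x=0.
-x^2 - 2·x + 4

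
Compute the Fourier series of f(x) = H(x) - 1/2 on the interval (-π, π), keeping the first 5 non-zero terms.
2·sin(x)/π + 2·sin(3·x)/(3·π) + 2·sin(5·x)/(5·π) + 2·sin(7·x)/(7·π) + 2·sin(9·x)/(9·π)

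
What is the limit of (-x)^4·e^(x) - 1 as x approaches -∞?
The product is a 0·∞ indeterminate form at x → -∞.
Rewrite the product as (-x)^4 / e^(-x) (an ∞/∞ form) and apply L'Hôpital, or use the standard hierarchy e^(|x|) ≫ |(-x)^4| as x → -∞.
The indeterminate product → 0, so the limit = -1.

Final answer: -1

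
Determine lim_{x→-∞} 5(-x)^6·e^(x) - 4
The product is a 0·∞ indeterminate form at x → -∞.
Rewrite the product as 5(-x)^6 / e^(-x) (an ∞/∞ form) and apply L'Hôpital, or use the standard hierarchy e^(|x|) ≫ |(-x)^6| as x → -∞.
The indeterminate product → 0, so the limit = -4.

Final answer: -4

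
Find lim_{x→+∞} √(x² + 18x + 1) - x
This is an ∞ − ∞ indeterminate form.
Multiply and divide by the conjugate √(x²+18x + 1) + x; the x² terms cancel, leaving (18x + 1)/(√(x²+18x + 1)+x) → 18/2 = 9.
Limit = 9.

Final answer: 9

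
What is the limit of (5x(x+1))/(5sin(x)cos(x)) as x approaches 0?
Both numerator and denominator → 0 as x → 0; this is a 0/0 indeterminate form.
Expand each to leading order near x = 0: numerator ~ 5·x, denominator ~ 5·x.
The limit of the ratio is 1.

Final answer: 1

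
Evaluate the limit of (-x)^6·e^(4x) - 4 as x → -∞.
The product is a 0·∞ indeterminate form at x → -∞.
Rewrite the product as (-x)^6 / e^(-4x) (an ∞/∞ form) and apply L'Hôpital, or use the standard hierarchy e^(4|x|) ≫ |(-x)^6| as x → -∞.
The indeterminate product → 0, so the limit = -4.

Final answer: -4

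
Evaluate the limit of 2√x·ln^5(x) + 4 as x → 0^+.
The product is a 0·∞ indeterminate form at x → 0⁺.
Rewrite the product as 2·ln^5(x) / x^(-1/2) and apply L'Hôpital, or use the standard hierarchy x^(-1/2) ≫ |ln x|^5 as x → 0⁺.
The indeterminate product → 0, so the limit = 4.

Final answer: 4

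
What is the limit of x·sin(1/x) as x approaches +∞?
As x → +∞: let u = 1/x → 0⁺; then x·sin(1/x) = 1·sin(u)/u → 1·1 = 1.
Limit = 1.

Final answer: 1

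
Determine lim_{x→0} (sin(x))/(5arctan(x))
Both numerator and denominator → 0 as x → 0; this is a 0/0 indeterminate form.
Expand each to leading order near x = 0: numerator ~ x, denominator ~ 5·x.
The limit of the ratio is 1/5.

Final answer: 1/5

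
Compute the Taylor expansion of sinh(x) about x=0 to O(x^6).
x^5/120 + x^3/6 + x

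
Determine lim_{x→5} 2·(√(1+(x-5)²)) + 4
Direct substitution at x = 5 gives 6.

Final answer: 6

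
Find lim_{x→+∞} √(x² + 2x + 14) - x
This is an ∞ − ∞ indeterminate form.
Multiply and divide by the conjugate √(x²+2x + 14) + x; the x² terms cancel, leaving (2x + 14)/(√(x²+2x + 14)+x) → 2/2 = 1.
Limit = 1.

Final answer: 1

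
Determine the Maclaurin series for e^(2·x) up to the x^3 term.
4·x^3/3 + 2·x^2 + 2·x + 1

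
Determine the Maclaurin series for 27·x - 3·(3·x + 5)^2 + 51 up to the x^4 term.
-27·x^2 - 63·x - 24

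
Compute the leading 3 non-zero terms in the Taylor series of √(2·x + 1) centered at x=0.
-x^2/2 + x + 1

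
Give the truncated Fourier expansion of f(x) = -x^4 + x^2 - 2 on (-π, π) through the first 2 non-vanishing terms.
(-52 + 8·π^2)·cos(x) - π^4/5 - 2 + π^2/3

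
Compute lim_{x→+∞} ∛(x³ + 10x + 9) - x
This is an ∞ − ∞ indeterminate form.
Multiply by (A² + AB + B²)/(A² + AB + B²) where A = ∛(x³+10x + 9), B = x to use A³ − B³ = (A−B)(A²+AB+B²); the x³ terms cancel, leaving (10x + 9)/(A²+AB+B²) with denominator ~ 3x², so the limit is 0.
Limit = 0.

Final answer: 0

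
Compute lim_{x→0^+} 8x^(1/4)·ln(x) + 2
The product is a 0·∞ indeterminate form at x → 0⁺.
Rewrite the product as 8·ln(x) / x^(-1/4) and apply L'Hôpital, or use the standard hierarchy x^(-1/4) ≫ |ln x| as x → 0⁺.
The indeterminate product → 0, so the limit = 2.

Final answer: 2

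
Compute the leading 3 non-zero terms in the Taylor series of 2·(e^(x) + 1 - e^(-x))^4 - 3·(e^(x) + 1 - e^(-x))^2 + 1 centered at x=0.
194·x^3/3 + 36·x^2 + 4·x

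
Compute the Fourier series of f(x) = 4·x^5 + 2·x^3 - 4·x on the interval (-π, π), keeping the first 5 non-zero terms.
(-156·π^2 + 8·π^4 + 928)·sin(x) + (-4·π^4 - 23 + 18·π^2)·sin(2·x) + (-124·π^2/27 + 32/81 + 8·π^4/3)·sin(3·x) + (-2·π^4 + 23/16 + 3·π^2/2)·sin(4·x) + (-12·π^2/25 - 928/625 + 8·π^4/5)·sin(5·x)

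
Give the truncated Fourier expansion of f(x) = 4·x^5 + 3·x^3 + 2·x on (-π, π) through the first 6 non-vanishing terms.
(-154·π^2 + 8·π^4 + 928)·sin(x) + (-4·π^4 - 55/2 + 17·π^2)·sin(2·x) + (-106·π^2/27 + 320/81 + 8·π^4/3)·sin(3·x) + (-2·π^4 - 11/8 + π^2)·sin(4·x) + (-2·π^2/25 + 512/625 + 8·π^4/5)·sin(5·x) + (-4·π^4/3 - 7·π^2/27 - 101/162)·sin(6·x)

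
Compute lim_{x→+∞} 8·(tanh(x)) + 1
Evaluate the dominant behaviour as x → +∞; each term tends to a finite value or vanishes.
Limit = 9.

Final answer: 9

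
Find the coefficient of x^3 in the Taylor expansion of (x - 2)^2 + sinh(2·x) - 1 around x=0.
Expand to order 3: (x - 2)^2 + sinh(2·x) - 1 = 4·x^3/3 + x^2 - 2·x + 3 + O(x^4).
The coefficient of x^3 is 4/3.

Final answer: 4/3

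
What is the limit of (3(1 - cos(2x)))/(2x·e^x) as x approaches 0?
Both numerator and denominator → 0 as x → 0; this is a 0/0 indeterminate form.
Expand each to leading order near x = 0: numerator ~ 6·x^2, denominator ~ 2·x.
The limit of the ratio is 0.

Final answer: 0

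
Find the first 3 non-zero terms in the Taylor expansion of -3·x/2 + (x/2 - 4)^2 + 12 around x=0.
x^2/4 - 11·x/2 + 28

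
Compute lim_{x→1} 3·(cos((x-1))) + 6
Direct substitution at x = 1 gives 9.

Final answer: 9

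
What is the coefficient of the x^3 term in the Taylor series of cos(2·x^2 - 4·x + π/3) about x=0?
Expand to order 3: cos(2·x^2 - 4·x + π/3) = x^3·(4 - 16·√(3)/3) + x^2·(-4 - √(3)) + 2·√(3)·x + 1/2 + O(x^4).
The coefficient of x^3 is 4 - 16·√(3)/3.

Final answer: 4 - 16·√(3)/3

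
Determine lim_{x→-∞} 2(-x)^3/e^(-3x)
This is an ∞/∞ indeterminate form as x → -∞.
Compare growth rates of the dominant terms (exponentials ≫ polynomials ≫ logarithms), or apply L'Hôpital's rule; the quotient → 0.
Limit = 0.

Final answer: 0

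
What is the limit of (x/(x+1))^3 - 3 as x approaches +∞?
As x → +∞: x/(x+1) = 1/(1 + 1/x) → 1, and the 3rd power of a limit-1 base also → 1; with the additive constant, 1 - 3 = -2.
Limit = -2.

Final answer: -2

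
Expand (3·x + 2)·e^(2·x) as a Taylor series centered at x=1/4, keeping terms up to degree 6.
11·e^(1/2)/4 + 17·e^(1/2)·(x - 1/4)/2 + 23·e^(1/2)·(x - 1/4)^2/2 + 29·e^(1/2)·(x - 1/4)^3/3 + 35·e^(1/2)·(x - 1/4)^4/6 + 41·e^(1/2)·(x - 1/4)^5/15 + 47·e^(1/2)·(x - 1/4)^6/45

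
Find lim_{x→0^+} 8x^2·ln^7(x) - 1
The product is a 0·∞ indeterminate form at x → 0⁺.
Rewrite the product as 8·ln^7(x) / x^(-2) and apply L'Hôpital, or use the standard hierarchy x^(-2) ≫ |ln x|^7 as x → 0⁺.
The indeterminate product → 0, so the limit = -1.

Final answer: -1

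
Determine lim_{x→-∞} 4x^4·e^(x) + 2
The product is a 0·∞ indeterminate form at x → -∞.
Rewrite the product as 4x^4 / e^(-x) (an ∞/∞ form) and apply L'Hôpital, or use the standard hierarchy e^(|x|) ≫ |x^4| as x → -∞.
The indeterminate product → 0, so the limit = 2.

Final answer: 2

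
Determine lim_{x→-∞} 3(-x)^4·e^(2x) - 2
The product is a 0·∞ indeterminate form at x → -∞.
Rewrite the product as 3(-x)^4 / e^(-2x) (an ∞/∞ form) and apply L'Hôpital, or use the standard hierarchy e^(2|x|) ≫ |(-x)^4| as x → -∞.
The indeterminate product → 0, so the limit = -2.

Final answer: -2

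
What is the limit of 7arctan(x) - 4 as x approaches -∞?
Evaluate the dominant behaviour as x → -∞; each term tends to a finite value or vanishes.
Limit = -7·π/2 - 4.

Final answer: -7·π/2 - 4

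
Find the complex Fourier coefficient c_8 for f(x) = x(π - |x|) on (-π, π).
Compute the real Fourier coefficients first: a_8 = 0, b_8 = 0.
Then c_8 = (a_8 − i·b_8)/2 = 0.

Final answer: 0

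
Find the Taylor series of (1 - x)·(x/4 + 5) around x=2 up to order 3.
-11/2 - 23·(x - 2)/4 - (x - 2)^2/4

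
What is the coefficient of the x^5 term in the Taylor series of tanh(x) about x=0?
Expand to order 5: tanh(x) = 2·x^5/15 - x^3/3 + x + O(x^6).
The coefficient of x^5 is 2/15.

Final answer: 2/15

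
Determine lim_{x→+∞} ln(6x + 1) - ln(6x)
This is an ∞ − ∞ indeterminate form.
Combine the logarithms: ln(6x+1) − ln(6x) = ln((6x+1)/(6x)) = ln(1 + 1/(6x)) → ln(1) = 0.
Limit = 0.

Final answer: 0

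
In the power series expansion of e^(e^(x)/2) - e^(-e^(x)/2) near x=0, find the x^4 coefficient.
-3·e^(-1/2)/128 + 49·e^(1/2)/384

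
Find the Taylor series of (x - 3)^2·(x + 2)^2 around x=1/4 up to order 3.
9801/256 + 99·(x - 1/4)/16 - 97·(x - 1/4)^2/8 - (x - 1/4)^3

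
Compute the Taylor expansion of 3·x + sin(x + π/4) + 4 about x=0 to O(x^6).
√(2)·x^5/240 + √(2)·x^4/48 - √(2)·x^3/12 - √(2)·x^2/4 + x·(√(2)/2 + 3) + √(2)/2 + 4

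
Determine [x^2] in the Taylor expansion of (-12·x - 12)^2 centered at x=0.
Expand to order 2: (-12·x - 12)^2 = 144·x^2 + 288·x + 144 + O(x^3).
The coefficient of x^2 is 144.

Final answer: 144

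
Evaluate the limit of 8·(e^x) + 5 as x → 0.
Direct substitution at x = 0 gives 13.

Final answer: 13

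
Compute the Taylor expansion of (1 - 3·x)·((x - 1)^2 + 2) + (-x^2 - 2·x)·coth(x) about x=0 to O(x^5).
2·x^4/45 - 10·x^3/3 + 19·x^2/3 - 12·x + 1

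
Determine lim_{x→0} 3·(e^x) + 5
Direct substitution at x = 0 gives 8.

Final answer: 8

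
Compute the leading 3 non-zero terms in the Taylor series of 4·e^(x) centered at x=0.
2·x^2 + 4·x + 4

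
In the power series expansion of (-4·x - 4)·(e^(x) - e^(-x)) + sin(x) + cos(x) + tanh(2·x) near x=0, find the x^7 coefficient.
Expand to order 7: (-4·x - 4)·(e^(x) - e^(-x)) + sin(x) + cos(x) + tanh(2·x) = -995·x^7/144 - 49·x^6/720 + 101·x^5/24 - 31·x^4/24 - 25·x^3/6 - 17·x^2/2 - 5·x + 1 + O(x^8).
The coefficient of x^7 is -995/144.

Final answer: -995/144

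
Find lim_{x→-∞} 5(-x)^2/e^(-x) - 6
The quotient is an ∞/∞ indeterminate form as x → -∞.
Compare growth rates of the dominant terms (exponentials ≫ polynomials ≫ logarithms), or apply L'Hôpital's rule; the quotient → 0.
Adding the constant: 0 - 6 = -6. Limit = -6.

Final answer: -6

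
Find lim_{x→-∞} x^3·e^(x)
This is a 0·∞ indeterminate form at x → -∞.
Rewrite the product as x^3 / e^(-x) (an ∞/∞ form) and apply L'Hôpital, or use the standard hierarchy e^(|x|) ≫ |x^3| as x → -∞.
The indeterminate product → 0, so the limit = 0.

Final answer: 0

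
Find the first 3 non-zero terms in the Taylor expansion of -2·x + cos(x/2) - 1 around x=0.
x^4/384 - x^2/8 - 2·x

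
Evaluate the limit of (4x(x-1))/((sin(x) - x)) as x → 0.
Both numerator and denominator → 0 as x → 0; this is a 0/0 indeterminate form.
Expand each to leading order near x = 0: numerator ~ -4·x, denominator ~ -x^3/6.
The limit of the ratio is ∞.

Final answer: ∞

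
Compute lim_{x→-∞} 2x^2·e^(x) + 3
The product is a 0·∞ indeterminate form at x → -∞.
Rewrite the product as 2x^2 / e^(-x) (an ∞/∞ form) and apply L'Hôpital, or use the standard hierarchy e^(|x|) ≫ |x^2| as x → -∞.
The indeterminate product → 0, so the limit = 3.

Final answer: 3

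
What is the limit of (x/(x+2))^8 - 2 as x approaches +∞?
As x → +∞: x/(x+2) = 1/(1 + 2/x) → 1, and the 8th power of a limit-1 base also → 1; with the additive constant, 1 - 2 = -1.
Limit = -1.

Final answer: -1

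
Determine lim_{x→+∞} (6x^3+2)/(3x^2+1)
This is an ∞/∞ indeterminate form as x → +∞.
Divide numerator and denominator by x^3 and let the lower-order terms vanish; the numerator's degree 3 exceeds the denominator's degree 2, so the quotient diverges.
Limit = ∞.

Final answer: ∞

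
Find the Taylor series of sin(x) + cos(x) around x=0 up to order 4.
x^4/24 - x^3/6 - x^2/2 + x + 1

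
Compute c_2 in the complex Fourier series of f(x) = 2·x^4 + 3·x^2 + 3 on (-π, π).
Compute the real Fourier coefficients first: a_2 = -3 + 4·π^2, b_2 = 0.
Then c_2 = (a_2 − i·b_2)/2 = -3/2 + 2·π^2.

Final answer: -3/2 + 2·π^2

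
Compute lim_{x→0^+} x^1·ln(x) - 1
The product is a 0·∞ indeterminate form at x → 0⁺.
Rewrite the product as ln(x) / x^(-1) and apply L'Hôpital, or use the standard hierarchy x^(-1) ≫ |ln x| as x → 0⁺.
The indeterminate product → 0, so the limit = -1.

Final answer: -1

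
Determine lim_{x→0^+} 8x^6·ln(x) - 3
The product is a 0·∞ indeterminate form at x → 0⁺.
Rewrite the product as 8·ln(x) / x^(-6) and apply L'Hôpital, or use the standard hierarchy x^(-6) ≫ |ln x| as x → 0⁺.
The indeterminate product → 0, so the limit = -3.

Final answer: -3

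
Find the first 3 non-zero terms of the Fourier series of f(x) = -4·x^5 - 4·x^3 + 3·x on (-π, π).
(-906 - 8·π^4 + 152·π^2)·sin(x) + (-16·π^2 + 21 + 4·π^4)·sin(2·x) + (-8·π^4/3 - 14/81 + 88·π^2/27)·sin(3·x)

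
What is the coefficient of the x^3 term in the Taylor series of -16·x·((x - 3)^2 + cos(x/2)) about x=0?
Expand to order 3: -16·x·((x - 3)^2 + cos(x/2)) = -14·x^3 + 96·x^2 - 160·x + O(x^4).
The coefficient of x^3 is -14.

Final answer: -14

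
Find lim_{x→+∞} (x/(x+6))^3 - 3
As x → +∞: x/(x+6) = 1/(1 + 6/x) → 1, and the 3rd power of a limit-1 base also → 1; with the additive constant, 1 - 3 = -2.
Limit = -2.

Final answer: -2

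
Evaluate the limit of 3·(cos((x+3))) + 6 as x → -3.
Direct substitution at x = -3 gives 9.

Final answer: 9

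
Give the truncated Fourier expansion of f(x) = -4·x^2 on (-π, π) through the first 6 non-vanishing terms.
16·cos(x) - 4·cos(2·x) + 16·cos(3·x)/9 - cos(4·x) + 16·cos(5·x)/25 - 4·π^2/3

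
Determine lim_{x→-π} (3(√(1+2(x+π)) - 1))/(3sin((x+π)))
Both numerator and denominator → 0 as x → -π; this is a 0/0 indeterminate form.
Expand each to leading order near x = -π: numerator ~ 3·(x + π), denominator ~ 3·(x + π).
The limit of the ratio is 1.

Final answer: 1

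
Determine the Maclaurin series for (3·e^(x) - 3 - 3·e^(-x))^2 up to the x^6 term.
8·x^6/5 - 3·x^5/10 + 12·x^4 - 6·x^3 + 36·x^2 - 36·x + 9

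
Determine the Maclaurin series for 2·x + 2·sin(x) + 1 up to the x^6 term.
x^5/60 - x^3/3 + 4·x + 1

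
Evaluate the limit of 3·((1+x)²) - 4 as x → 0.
Direct substitution at x = 0 gives -1.

Final answer: -1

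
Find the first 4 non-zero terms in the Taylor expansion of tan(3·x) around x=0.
4131·x^7/35 + 162·x^5/5 + 9·x^3 + 3·x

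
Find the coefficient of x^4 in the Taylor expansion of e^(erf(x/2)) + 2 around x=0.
Expand to order 4: e^(erf(x/2)) + 2 = x^4·(-1/(12·π) + 1/(24·π^2)) + x^3·(-1/(12·√(π)) + 1/(6·π^(3/2))) + x^2/(2·π) + x/√(π) + 3 + O(x^5).
The coefficient of x^4 is -1/(12·π) + 1/(24·π^2).

Final answer: -1/(12·π) + 1/(24·π^2)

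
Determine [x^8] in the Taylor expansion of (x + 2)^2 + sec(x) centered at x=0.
Expand to order 8: (x + 2)^2 + sec(x) = 277·x^8/8064 + 61·x^6/720 + 5·x^4/24 + 3·x^2/2 + 4·x + 5 + O(x^9).
The coefficient of x^8 is 277/8064.

Final answer: 277/8064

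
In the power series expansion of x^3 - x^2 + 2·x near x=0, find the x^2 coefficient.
Expand to order 2: x^3 - x^2 + 2·x = -x^2 + 2·x + O(x^3).
The coefficient of x^2 is -1.

Final answer: -1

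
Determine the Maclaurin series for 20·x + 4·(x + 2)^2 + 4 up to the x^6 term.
4·x^2 + 36·x + 20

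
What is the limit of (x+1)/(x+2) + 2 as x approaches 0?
Direct substitution at x = 0 gives 5/2.

Final answer: 5/2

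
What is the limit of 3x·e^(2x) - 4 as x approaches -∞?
The product is a 0·∞ indeterminate form at x → -∞.
Rewrite the product as 3x / e^(-2x) (an ∞/∞ form) and apply L'Hôpital, or use the standard hierarchy e^(2|x|) ≫ |x| as x → -∞.
The indeterminate product → 0, so the limit = -4.

Final answer: -4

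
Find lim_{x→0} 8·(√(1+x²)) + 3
Direct substitution at x = 0 gives 11.

Final answer: 11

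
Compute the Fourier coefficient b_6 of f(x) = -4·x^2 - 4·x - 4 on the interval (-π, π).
b_6 = (1/π) ∫_{-π}^{π} f(x)·sin(6x) dx.
Evaluate the integral (use parity and integration by parts as needed): b_6 = 4/3.

Final answer: 4/3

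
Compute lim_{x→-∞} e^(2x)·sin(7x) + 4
Evaluate the dominant behaviour as x → -∞; each term tends to a finite value or vanishes.
Limit = 4.

Final answer: 4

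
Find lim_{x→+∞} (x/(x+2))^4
As x → +∞: x/(x+2) = 1/(1 + 2/x) → 1, and the 4th power of a limit-1 base also → 1.
Limit = 1.

Final answer: 1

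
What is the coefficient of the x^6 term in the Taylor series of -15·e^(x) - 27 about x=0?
Expand to order 6: -15·e^(x) - 27 = -x^6/48 - x^5/8 - 5·x^4/8 - 5·x^3/2 - 15·x^2/2 - 15·x - 42 + O(x^7).
The coefficient of x^6 is -1/48.

Final answer: -1/48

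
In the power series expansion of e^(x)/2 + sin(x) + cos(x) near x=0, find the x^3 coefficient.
Expand to order 3: e^(x)/2 + sin(x) + cos(x) = -x^3/12 - x^2/4 + 3·x/2 + 3/2 + O(x^4).
The coefficient of x^3 is -1/12.

Final answer: -1/12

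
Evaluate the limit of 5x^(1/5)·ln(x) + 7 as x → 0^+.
The product is a 0·∞ indeterminate form at x → 0⁺.
Rewrite the product as 5·ln(x) / x^(-1/5) and apply L'Hôpital, or use the standard hierarchy x^(-1/5) ≫ |ln x| as x → 0⁺.
The indeterminate product → 0, so the limit = 7.

Final answer: 7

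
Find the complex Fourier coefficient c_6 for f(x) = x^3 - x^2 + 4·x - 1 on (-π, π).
Compute the real Fourier coefficients first: a_6 = -1/9, b_6 = -π^2/3 - 23/18.
Then c_6 = (a_6 − i·b_6)/2 = -1/18 + 23·i/36 + i·π^2/6.

Final answer: -1/18 + 23·i/36 + i·π^2/6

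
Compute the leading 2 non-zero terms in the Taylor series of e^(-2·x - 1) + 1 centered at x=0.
-2·x·e^(-1) + e^(-1) + 1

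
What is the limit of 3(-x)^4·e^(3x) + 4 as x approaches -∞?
The product is a 0·∞ indeterminate form at x → -∞.
Rewrite the product as 3(-x)^4 / e^(-3x) (an ∞/∞ form) and apply L'Hôpital, or use the standard hierarchy e^(3|x|) ≫ |(-x)^4| as x → -∞.
The indeterminate product → 0, so the limit = 4.

Final answer: 4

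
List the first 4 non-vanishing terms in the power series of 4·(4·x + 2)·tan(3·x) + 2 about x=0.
72·x^3 + 48·x^2 + 24·x + 2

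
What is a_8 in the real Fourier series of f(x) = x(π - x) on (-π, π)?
a_8 = (1/π) ∫_{-π}^{π} f(x)·cos(8x) dx.
Evaluate the integral (use parity and integration by parts as needed): a_8 = -1/16.

Final answer: -1/16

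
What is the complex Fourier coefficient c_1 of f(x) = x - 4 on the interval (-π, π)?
Compute the real Fourier coefficients first: a_1 = 0, b_1 = 2.
Then c_1 = (a_1 − i·b_1)/2 = -i.

Final answer: -i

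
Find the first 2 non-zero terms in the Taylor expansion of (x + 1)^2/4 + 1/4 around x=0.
x/2 + 1/2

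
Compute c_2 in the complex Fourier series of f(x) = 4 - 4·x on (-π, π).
Compute the real Fourier coefficients first: a_2 = 0, b_2 = 4.
Then c_2 = (a_2 − i·b_2)/2 = -2·i.

Final answer: -2·i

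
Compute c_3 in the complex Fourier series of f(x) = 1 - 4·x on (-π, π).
Compute the real Fourier coefficients first: a_3 = 0, b_3 = -8/3.
Then c_3 = (a_3 − i·b_3)/2 = 4·i/3.

Final answer: 4·i/3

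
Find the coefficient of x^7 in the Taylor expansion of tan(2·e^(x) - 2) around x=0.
7951/360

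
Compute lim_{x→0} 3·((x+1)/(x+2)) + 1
Direct substitution at x = 0 gives 5/2.

Final answer: 5/2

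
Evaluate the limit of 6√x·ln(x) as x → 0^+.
This is a 0·∞ indeterminate form at x → 0⁺.
Rewrite the product as 6·ln(x) / x^(-1/2) and apply L'Hôpital, or use the standard hierarchy x^(-1/2) ≫ |ln x| as x → 0⁺.
The indeterminate product → 0, so the limit = 0.

Final answer: 0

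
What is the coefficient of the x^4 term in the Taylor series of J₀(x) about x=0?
Expand to order 4: J₀(x) = x^4/64 - x^2/4 + 1 + O(x^5).
The coefficient of x^4 is 1/64.

Final answer: 1/64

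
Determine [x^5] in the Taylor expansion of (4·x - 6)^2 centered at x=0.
Expand to order 5: (4·x - 6)^2 = 16·x^2 - 48·x + 36 + O(x^6).
The coefficient of x^5 is 0.

Final answer: 0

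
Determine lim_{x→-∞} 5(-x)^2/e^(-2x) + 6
The quotient is an ∞/∞ indeterminate form as x → -∞.
Compare growth rates of the dominant terms (exponentials ≫ polynomials ≫ logarithms), or apply L'Hôpital's rule; the quotient → 0.
Adding the constant: 0 + 6 = 6. Limit = 6.

Final answer: 6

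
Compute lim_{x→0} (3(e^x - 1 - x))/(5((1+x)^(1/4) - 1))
Both numerator and denominator → 0 as x → 0; this is a 0/0 indeterminate form.
Expand each to leading order near x = 0: numerator ~ 3·x^2/2, denominator ~ 5·x/4.
The limit of the ratio is 0.

Final answer: 0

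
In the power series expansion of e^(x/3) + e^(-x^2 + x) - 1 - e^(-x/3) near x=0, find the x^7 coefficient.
Expand to order 7: e^(x/3) + e^(-x^2 + x) - 1 - e^(-x/3) = -201641·x^7/2204496 + 31·x^6/720 + 1993·x^5/5832 + x^4/24 - 133·x^3/162 - x^2/2 + 5·x/3 + O(x^8).
The coefficient of x^7 is -201641/2204496.

Final answer: -201641/2204496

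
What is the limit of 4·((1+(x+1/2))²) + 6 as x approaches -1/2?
Direct substitution at x = -1/2 gives 10.

Final answer: 10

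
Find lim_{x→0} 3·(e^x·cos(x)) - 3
Direct substitution at x = 0 gives 0.

Final answer: 0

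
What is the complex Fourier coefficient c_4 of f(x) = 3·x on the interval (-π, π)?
Compute the real Fourier coefficients first: a_4 = 0, b_4 = -3/2.
Then c_4 = (a_4 − i·b_4)/2 = 3·i/4.

Final answer: 3·i/4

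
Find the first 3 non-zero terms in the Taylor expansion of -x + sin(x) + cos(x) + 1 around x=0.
-x^3/6 - x^2/2 + 2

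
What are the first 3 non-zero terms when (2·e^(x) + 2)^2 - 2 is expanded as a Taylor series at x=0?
12·x^2 + 16·x + 14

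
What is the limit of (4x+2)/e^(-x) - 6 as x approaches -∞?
The quotient is an ∞/∞ indeterminate form as x → -∞.
Compare growth rates of the dominant terms (exponentials ≫ polynomials ≫ logarithms), or apply L'Hôpital's rule; the quotient → 0.
Adding the constant: 0 - 6 = -6. Limit = -6.

Final answer: -6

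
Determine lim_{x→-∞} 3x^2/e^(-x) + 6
The quotient is an ∞/∞ indeterminate form as x → -∞.
Compare growth rates of the dominant terms (exponentials ≫ polynomials ≫ logarithms), or apply L'Hôpital's rule; the quotient → 0.
Adding the constant: 0 + 6 = 6. Limit = 6.

Final answer: 6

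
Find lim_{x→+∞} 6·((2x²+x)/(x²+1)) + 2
Evaluate the dominant behaviour as x → +∞; each term tends to a finite value or vanishes.
Limit = 14.

Final answer: 14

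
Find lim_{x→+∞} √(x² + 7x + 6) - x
This is an ∞ − ∞ indeterminate form.
Multiply and divide by the conjugate √(x²+7x + 6) + x; the x² terms cancel, leaving (7x + 6)/(√(x²+7x + 6)+x) → 7/2.
Limit = 7/2.

Final answer: 7/2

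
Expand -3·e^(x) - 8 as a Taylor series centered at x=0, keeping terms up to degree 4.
-x^4/8 - x^3/2 - 3·x^2/2 - 3·x - 11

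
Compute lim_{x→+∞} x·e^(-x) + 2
Evaluate the dominant behaviour as x → +∞; each term tends to a finite value or vanishes.
Limit = 2.

Final answer: 2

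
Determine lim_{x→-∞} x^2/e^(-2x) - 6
The quotient is an ∞/∞ indeterminate form as x → -∞.
Compare growth rates of the dominant terms (exponentials ≫ polynomials ≫ logarithms), or apply L'Hôpital's rule; the quotient → 0.
Adding the constant: 0 - 6 = -6. Limit = -6.

Final answer: -6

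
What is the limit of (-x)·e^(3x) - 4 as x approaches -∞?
The product is a 0·∞ indeterminate form at x → -∞.
Rewrite the product as (-x) / e^(-3x) (an ∞/∞ form) and apply L'Hôpital, or use the standard hierarchy e^(3|x|) ≫ |(-x)| as x → -∞.
The indeterminate product → 0, so the limit = -4.

Final answer: -4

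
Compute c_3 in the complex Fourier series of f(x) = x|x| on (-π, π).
Compute the real Fourier coefficients first: a_3 = 0, b_3 = (-8 + 18·π^2)/(27·π).
Then c_3 = (a_3 − i·b_3)/2 = -i·π/3 + 4·i/(27·π).

Final answer: -i·π/3 + 4·i/(27·π)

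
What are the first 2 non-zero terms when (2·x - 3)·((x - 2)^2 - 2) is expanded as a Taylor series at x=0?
16·x - 6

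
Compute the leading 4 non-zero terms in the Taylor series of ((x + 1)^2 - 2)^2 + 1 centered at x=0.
4·x^3 + 2·x^2 - 4·x + 2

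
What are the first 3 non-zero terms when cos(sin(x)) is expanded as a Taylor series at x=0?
5·x^4/24 - x^2/2 + 1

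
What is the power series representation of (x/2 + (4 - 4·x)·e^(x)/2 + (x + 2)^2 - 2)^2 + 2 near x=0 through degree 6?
-4·x^6/15 - 167·x^5/60 - 8·x^4 - 16·x^3/3 + 81·x^2/4 + 36·x + 18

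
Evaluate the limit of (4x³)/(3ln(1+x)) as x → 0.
Both numerator and denominator → 0 as x → 0; this is a 0/0 indeterminate form.
Expand each to leading order near x = 0: numerator ~ 4·x^3, denominator ~ 3·x.
The limit of the ratio is 0.

Final answer: 0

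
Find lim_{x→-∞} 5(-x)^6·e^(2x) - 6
The product is a 0·∞ indeterminate form at x → -∞.
Rewrite the product as 5(-x)^6 / e^(-2x) (an ∞/∞ form) and apply L'Hôpital, or use the standard hierarchy e^(2|x|) ≫ |(-x)^6| as x → -∞.
The indeterminate product → 0, so the limit = -6.

Final answer: -6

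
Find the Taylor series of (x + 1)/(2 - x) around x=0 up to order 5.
3·x^5/64 + 3·x^4/32 + 3·x^3/16 + 3·x^2/8 + 3·x/4 + 1/2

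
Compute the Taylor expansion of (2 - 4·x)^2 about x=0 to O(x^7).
16·x^2 - 16·x + 4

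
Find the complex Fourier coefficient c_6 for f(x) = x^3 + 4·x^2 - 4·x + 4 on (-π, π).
Compute the real Fourier coefficients first: a_6 = 4/9, b_6 = 25/18 - π^2/3.
Then c_6 = (a_6 − i·b_6)/2 = 2/9 - 25·i/36 + i·π^2/6.

Final answer: 2/9 - 25·i/36 + i·π^2/6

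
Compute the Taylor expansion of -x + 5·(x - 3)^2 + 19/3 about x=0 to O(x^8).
5·x^2 - 31·x + 154/3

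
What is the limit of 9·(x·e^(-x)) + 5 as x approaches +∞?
Evaluate the dominant behaviour as x → +∞; each term tends to a finite value or vanishes.
Limit = 5.

Final answer: 5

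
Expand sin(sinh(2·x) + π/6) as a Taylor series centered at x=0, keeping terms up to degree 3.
-x^2 + √(3)·x + 1/2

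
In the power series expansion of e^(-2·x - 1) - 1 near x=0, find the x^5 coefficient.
Expand to order 5: e^(-2·x - 1) - 1 = -4·x^5·e^(-1)/15 + 2·x^4·e^(-1)/3 - 4·x^3·e^(-1)/3 + 2·x^2·e^(-1) - 2·x·e^(-1) - 1 + e^(-1) + O(x^6).
The coefficient of x^5 is -4·e^(-1)/15.

Final answer: -4·e^(-1)/15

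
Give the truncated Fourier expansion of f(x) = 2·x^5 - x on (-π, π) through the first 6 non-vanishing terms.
(-80·π^2 + 4·π^4 + 478)·sin(x) + (-2·π^4 - 14 + 10·π^2)·sin(2·x) + (-80·π^2/27 + 106/81 + 4·π^4/3)·sin(3·x) + (-π^4 + 1/32 + 5·π^2/4)·sin(4·x) + (-16·π^2/25 - 154/625 + 4·π^4/5)·sin(5·x) + (-2·π^4/3 + 22/81 + 10·π^2/27)·sin(6·x)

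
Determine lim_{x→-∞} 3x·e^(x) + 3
The product is a 0·∞ indeterminate form at x → -∞.
Rewrite the product as 3x / e^(-x) (an ∞/∞ form) and apply L'Hôpital, or use the standard hierarchy e^(|x|) ≫ |x| as x → -∞.
The indeterminate product → 0, so the limit = 3.

Final answer: 3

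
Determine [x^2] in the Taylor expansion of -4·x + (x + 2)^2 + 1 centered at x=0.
Expand to order 2: -4·x + (x + 2)^2 + 1 = x^2 + 5 + O(x^3).
The coefficient of x^2 is 1.

Final answer: 1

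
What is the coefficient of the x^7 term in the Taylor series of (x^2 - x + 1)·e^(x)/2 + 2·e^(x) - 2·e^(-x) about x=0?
Expand to order 7: (x^2 - x + 1)·e^(x)/2 + 2·e^(x) - 2·e^(-x) = 11·x^7/2520 + 5·x^6/288 + x^5/10 + 3·x^4/16 + x^3 + x^2/4 + 4·x + 1/2 + O(x^8).
The coefficient of x^7 is 11/2520.

Final answer: 11/2520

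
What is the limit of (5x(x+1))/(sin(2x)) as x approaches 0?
Both numerator and denominator → 0 as x → 0; this is a 0/0 indeterminate form.
Expand each to leading order near x = 0: numerator ~ 5·x, denominator ~ 2·x.
The limit of the ratio is 5/2.

Final answer: 5/2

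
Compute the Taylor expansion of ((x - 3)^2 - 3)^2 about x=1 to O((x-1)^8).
1 - 8·(x - 1) + 18·(x - 1)^2 - 8·(x - 1)^3 + (x - 1)^4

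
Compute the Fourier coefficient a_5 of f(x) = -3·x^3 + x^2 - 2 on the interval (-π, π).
a_5 = (1/π) ∫_{-π}^{π} f(x)·cos(5x) dx.
Evaluate the integral (use parity and integration by parts as needed): a_5 = -4/25.

Final answer: -4/25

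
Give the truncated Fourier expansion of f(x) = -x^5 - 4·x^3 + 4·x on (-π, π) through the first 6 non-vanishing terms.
(-2·π^4 - 184 + 32·π^2)·sin(x) + (-π^2 - 5/2 + π^4)·sin(2·x) + (-2·π^4/3 - 32·π^2/27 + 280/81)·sin(3·x) + (-161/64 + 11·π^2/8 + π^4/2)·sin(4·x) + (-2·π^4/5 - 32·π^2/25 + 1192/625)·sin(5·x) + (-247/162 + 31·π^2/27 + π^4/3)·sin(6·x)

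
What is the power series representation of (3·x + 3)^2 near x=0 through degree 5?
9·x^2 + 18·x + 9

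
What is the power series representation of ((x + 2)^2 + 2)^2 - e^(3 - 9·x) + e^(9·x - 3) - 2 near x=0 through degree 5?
x^5·(19683·e^(-3)/40 + 19683·e^(3)/40) + x^4·(-2187·e^(3)/8 + 1 + 2187·e^(-3)/8) + x^3·(243·e^(-3)/2 + 8 + 243·e^(3)/2) + x^2·(-81·e^(3)/2 + 81·e^(-3)/2 + 28) + x·(9·e^(-3) + 48 + 9·e^(3)) - e^(3) + e^(-3) + 34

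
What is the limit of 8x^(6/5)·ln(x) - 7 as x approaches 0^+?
The product is a 0·∞ indeterminate form at x → 0⁺.
Rewrite the product as 8·ln(x) / x^(-6/5) and apply L'Hôpital, or use the standard hierarchy x^(-6/5) ≫ |ln x| as x → 0⁺.
The indeterminate product → 0, so the limit = -7.

Final answer: -7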